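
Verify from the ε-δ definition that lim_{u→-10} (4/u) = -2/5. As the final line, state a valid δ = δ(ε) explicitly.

δ = min(5, (25/2)ε)

Fix ε > 0. We seek δ > 0 such that 0 < |u + 10| < δ implies |4/u + 2/5| < ε.
|4/u + 2/5| = 4·|-10 − u|/(10·|u|) = 4|u + 10|/(10|u|).
Restrict δ ≤ 5. Then |u + 10| < 5 gives |u| > 5, so 10|u| > 50.
Then |4/u + 2/5| < 4|u + 10|/50, which is < ε when |u + 10| < (25/2)ε.
Take δ = min(5, (25/2)ε). Then 0 < |u + 10| < δ gives both |u + 10| < 5 and |u + 10| < (25/2)ε, so |4/u + 2/5| < ε.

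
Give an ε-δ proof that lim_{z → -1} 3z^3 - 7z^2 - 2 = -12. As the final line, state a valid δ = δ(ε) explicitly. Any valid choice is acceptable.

δ = min(1, ε/42)

Let ε > 0. We want δ > 0 such that 0 < |z + 1| < δ implies |(3z^3 - 7z^2 - 2) + 12| < ε.
(3z^3 - 7z^2 - 2) + 12 = 3z^3 - 7z^2 + 10 = (z + 1)(3z^2 - 10z + 10).
So |(3z^3 - 7z^2 - 2) + 12| = |z + 1|·|3z^2 - 10z + 10|.
Assume first that |z + 1| < 1, so |z| < 2. Then |3z^2 - 10z + 10| ≤ 3·2^2 + 10·2 + 10 = 42.
Hence |(3z^3 - 7z^2 - 2) + 12| ≤ 42|z + 1| < ε provided |z + 1| < ε/42.
Take δ = min(1, ε/42). Then 0 < |z + 1| < δ gives both |z + 1| < 1 and |z + 1| < ε/42, so |(3z^3 - 7z^2 - 2) + 12| < ε.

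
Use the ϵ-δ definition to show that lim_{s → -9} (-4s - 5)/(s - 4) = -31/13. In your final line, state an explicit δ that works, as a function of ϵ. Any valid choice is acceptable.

Let ϵ > 0 be given. We want δ > 0 with 0 < |s + 9| < δ ⇒ |(-4s - 5)/(s - 4) + 31/13| < ϵ.
Combining over a common denominator, (-4s - 5)/(s - 4) + 31/13 = [(-4s - 5)·(-13) − 31·(s - 4)] / [(-13)·(s - 4)] = 21(s + 9) / ((-13)(s - 4)).
So |(-4s - 5)/(s - 4) + 31/13| = 21|s + 9| / (13·|s − 4|).
Require δ ≤ 13/2, so |s − 4| ≥ |-13| − |s + 9| > 13 − 13/2 = 13/2.
Hence |(-4s - 5)/(s - 4) + 31/13| < 21|s + 9|/(13·(13/2)) = (42/169)|s + 9|, which is < ϵ once |s + 9| < (169/42)ϵ.
Take δ = min(13/2, (169/42)ϵ). Then 0 < |s + 9| < δ forces both bounds, so |(-4s - 5)/(s - 4) + 31/13| < ϵ.

δ = min(13/2, (169/42)ϵ)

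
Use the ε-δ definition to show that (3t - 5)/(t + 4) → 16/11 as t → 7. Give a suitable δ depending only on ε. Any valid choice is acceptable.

δ = min(11/2, (121/34)ε)

Fix ε > 0. We want δ > 0 with 0 < |t − 7| < δ ⇒ |(3t - 5)/(t + 4) − (16/11)| < ε.
Combining over a common denominator, (3t - 5)/(t + 4) − (16/11) = [(3t - 5)·11 − 16·(t + 4)] / [11·(t + 4)] = 17(t − 7) / (11(t + 4)).
So |(3t - 5)/(t + 4) − (16/11)| = 17|t − 7| / (11·|t + 4|).
Restrict δ ≤ 11/2. Then |t − 7| < 11/2 gives |t + 4| = |(t − 7) + 11| ≥ 11 − 11/2 = 11/2.
Hence |(3t - 5)/(t + 4) − (16/11)| < 17|t − 7|/(11·(11/2)) = (34/121)|t − 7|, which is < ε once |t − 7| < (121/34)ε.
Take δ = min(11/2, (121/34)ε). Then 0 < |t − 7| < δ forces both bounds, so |(3t - 5)/(t + 4) − (16/11)| < ε.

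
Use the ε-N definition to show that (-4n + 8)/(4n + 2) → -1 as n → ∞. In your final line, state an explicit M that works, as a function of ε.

M = (5/2)/ε

Fix ε > 0. For n ≥ 1, |(-4n + 8)/(4n + 2) + 1| = |40|/(4(4n + 2)) = 40/(4(4n + 2)).
Since 4n + 2 ≥ 4n for n ≥ 1, this is ≤ 40/(4·4n) = (5/2)/n.
So |(-4n + 8)/(4n + 2) + 1| < ε whenever n > (5/2)/ε.
Take M = (5/2)/ε. If n > M then |(-4n + 8)/(4n + 2) + 1| ≤ (5/2)/n < ε.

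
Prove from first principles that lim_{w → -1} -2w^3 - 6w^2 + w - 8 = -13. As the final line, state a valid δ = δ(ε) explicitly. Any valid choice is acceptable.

Fix ε > 0. We want δ > 0 such that 0 < |w + 1| < δ implies |(-2w^3 - 6w^2 + w - 8) + 13| < ε.
(-2w^3 - 6w^2 + w - 8) + 13 = -2w^3 - 6w^2 + w + 5 = (w + 1)(-2w^2 - 4w + 5).
So |(-2w^3 - 6w^2 + w - 8) + 13| = |w + 1|·|-2w^2 - 4w + 5|.
Assume first that |w + 1| < 1, so |w| < 2. Then |-2w^2 - 4w + 5| ≤ 2·2^2 + 4·2 + 5 = 21.
Hence |(-2w^3 - 6w^2 + w - 8) + 13| ≤ 21|w + 1| < ε provided |w + 1| < ε/21.
Choosing δ = min(1, ε/21) ensures both conditions, hence |(-2w^3 - 6w^2 + w - 8) + 13| < ε.

δ = min(1, ε/21)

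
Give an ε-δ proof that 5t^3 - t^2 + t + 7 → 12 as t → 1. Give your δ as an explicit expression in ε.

Let ε > 0 be given. We want δ > 0 such that 0 < |t − 1| < δ implies |(5t^3 - t^2 + t + 7) − 12| < ε.
(5t^3 - t^2 + t + 7) − 12 = 5t^3 - t^2 + t - 5 = (t − 1)(5t^2 + 4t + 5).
So |(5t^3 - t^2 + t + 7) − 12| = |t − 1|·|5t^2 + 4t + 5|.
Require δ ≤ 1. Then |t − 1| < 1 gives |t| < 2, and by the triangle inequality |5t^2 + 4t + 5| ≤ 5·2^2 + 4·2 + 5 = 33.
Hence |(5t^3 - t^2 + t + 7) − 12| ≤ 33|t − 1| < ε provided |t − 1| < ε/33.
Take δ = min(1, ε/33). Then 0 < |t − 1| < δ gives both |t − 1| < 1 and |t − 1| < ε/33, so |(5t^3 - t^2 + t + 7) − 12| < ε.

δ = min(1, ε/33)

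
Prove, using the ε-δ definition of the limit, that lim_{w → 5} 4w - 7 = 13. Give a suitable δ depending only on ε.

Let ε > 0. We need δ > 0 so that 0 < |w − 5| < δ implies |(4w - 7) − 13| < ε.
|(4w - 7) − 13| = |4w - 20| = 4|w − 5|.
Thus it suffices that |w − 5| < ε/4.
Choosing δ = ε/4 gives |(4w - 7) − 13| = 4|w − 5| < ε whenever |w − 5| < δ.

δ = ε/4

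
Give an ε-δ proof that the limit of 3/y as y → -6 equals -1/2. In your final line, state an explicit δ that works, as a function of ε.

δ = min(3, 6ε)

Suppose ε > 0. We seek δ > 0 such that 0 < |y + 6| < δ implies |3/y + 1/2| < ε.
|3/y + 1/2| = 3·|-6 − y|/(6·|y|) = 3|y + 6|/(6|y|).
Restrict δ ≤ 3. Then |y + 6| < 3 gives |y| > 3, so 6|y| > 18.
Then |3/y + 1/2| < 3|y + 6|/18, which is < ε when |y + 6| < 6ε.
Take δ = min(3, 6ε). Then 0 < |y + 6| < δ gives both |y + 6| < 3 and |y + 6| < 6ε, so |3/y + 1/2| < ε.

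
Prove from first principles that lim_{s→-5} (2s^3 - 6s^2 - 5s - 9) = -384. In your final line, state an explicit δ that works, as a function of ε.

δ = min(1, ε/243)

Let ε > 0. We want δ > 0 such that 0 < |s + 5| < δ implies |(2s^3 - 6s^2 - 5s - 9) + 384| < ε.
(2s^3 - 6s^2 - 5s - 9) + 384 = 2s^3 - 6s^2 - 5s + 375 = (s + 5)(2s^2 - 16s + 75).
So |(2s^3 - 6s^2 - 5s - 9) + 384| = |s + 5|·|2s^2 - 16s + 75|.
Require δ ≤ 1. Then |s + 5| < 1 gives |s| < 6, and by the triangle inequality |2s^2 - 16s + 75| ≤ 2·6^2 + 16·6 + 75 = 243.
Hence |(2s^3 - 6s^2 - 5s - 9) + 384| ≤ 243|s + 5| < ε provided |s + 5| < ε/243.
Choosing δ = min(1, ε/243) ensures both conditions, hence |(2s^3 - 6s^2 - 5s - 9) + 384| < ε.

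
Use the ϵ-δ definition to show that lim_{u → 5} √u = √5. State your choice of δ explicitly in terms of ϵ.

δ = min(5, √5·ϵ)

Let ϵ > 0. We want δ > 0 such that 0 < |u − 5| < δ implies |√u − √5| < ϵ.
Rationalise: √u − √5 = (u − 5)/(√u + √5), so |√u − √5| = |u − 5|/(√u + √5).
Restrict δ ≤ 5 so that |u − 5| < 5 forces u > 0, and then √u + √5 > √5.
Hence |√u − √5| < |u − 5|/√5, which is < ϵ once |u − 5| < √5·ϵ.
Take δ = min(5, √5·ϵ). If 0 < |u − 5| < δ then u > 0 and |√u − √5| < |u − 5|/√5 < ϵ.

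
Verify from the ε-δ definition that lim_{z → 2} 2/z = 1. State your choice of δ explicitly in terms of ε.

δ = min(1, ε)

Let ε > 0. We seek δ > 0 such that 0 < |z − 2| < δ implies |2/z − 1| < ε.
|2/z − 1| = 2·|2 − z|/(2·|z|) = 2|z − 2|/(2|z|).
Restrict δ ≤ 1. Then |z − 2| < 1 gives |z| > 1, so 2|z| > 2.
Then |2/z − 1| < 2|z − 2|/2, which is < ε when |z − 2| < ε.
Take δ = min(1, ε). Then 0 < |z − 2| < δ gives both |z − 2| < 1 and |z − 2| < ε, so |2/z − 1| < ε.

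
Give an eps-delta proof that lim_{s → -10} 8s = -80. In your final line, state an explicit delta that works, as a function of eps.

Fix eps > 0. We need delta > 0 so that 0 < |s + 10| < delta implies |(8s) + 80| < eps.
|(8s) + 80| = |8s + 80| = 8|s + 10|.
So 8|s + 10| < eps exactly when |s + 10| < eps/8.
Take delta = eps/8. If 0 < |s + 10| < delta then |(8s) + 80| = 8|s + 10| < 8·(eps/8) = eps.

delta = eps/8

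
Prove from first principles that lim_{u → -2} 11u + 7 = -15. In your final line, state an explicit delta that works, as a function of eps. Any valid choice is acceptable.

delta = eps/11

Let eps > 0. We need delta > 0 so that 0 < |u + 2| < delta implies |(11u + 7) + 15| < eps.
|(11u + 7) + 15| = |11u + 22| = 11|u + 2|.
Thus it suffices that |u + 2| < eps/11.
Take delta = eps/11. If 0 < |u + 2| < delta then |(11u + 7) + 15| = 11|u + 2| < 11·(eps/11) = eps.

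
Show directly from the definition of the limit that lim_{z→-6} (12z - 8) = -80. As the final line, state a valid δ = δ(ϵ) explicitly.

δ = ϵ/12

Fix ϵ > 0. We need δ > 0 so that 0 < |z + 6| < δ implies |(12z - 8) + 80| < ϵ.
|(12z - 8) + 80| = |12z + 72| = 12|z + 6|.
So 12|z + 6| < ϵ exactly when |z + 6| < ϵ/12.
Take δ = ϵ/12. If 0 < |z + 6| < δ then |(12z - 8) + 80| = 12|z + 6| < 12·(ϵ/12) = ϵ.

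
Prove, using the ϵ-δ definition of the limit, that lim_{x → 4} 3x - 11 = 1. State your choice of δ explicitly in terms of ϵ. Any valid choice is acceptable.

δ = ϵ/3

Suppose ϵ > 0. We need δ > 0 so that 0 < |x − 4| < δ implies |(3x - 11) − 1| < ϵ.
Since (3x - 11) − 1 = 3(x − 4), we have |(3x - 11) − 1| = 3|x − 4|.
So 3|x − 4| < ϵ exactly when |x − 4| < ϵ/3.
Take δ = ϵ/3. If 0 < |x − 4| < δ then |(3x - 11) − 1| = 3|x − 4| < 3·(ϵ/3) = ϵ.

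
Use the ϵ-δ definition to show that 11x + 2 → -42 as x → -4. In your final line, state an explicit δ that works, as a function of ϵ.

δ = ϵ/11

Suppose ϵ > 0. We need δ > 0 so that 0 < |x + 4| < δ implies |(11x + 2) + 42| < ϵ.
|(11x + 2) + 42| = |11x + 44| = 11|x + 4|.
So 11|x + 4| < ϵ exactly when |x + 4| < ϵ/11.
Choosing δ = ϵ/11 gives |(11x + 2) + 42| = 11|x + 4| < ϵ whenever |x + 4| < δ.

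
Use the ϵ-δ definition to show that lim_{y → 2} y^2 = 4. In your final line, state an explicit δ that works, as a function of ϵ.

Let ϵ > 0. We seek δ > 0 with 0 < |y − 2| < δ ⇒ |y^2 − 4| < ϵ.
Factor: y^2 − 4 = (y − 2)(y + 2), so |y^2 − 4| = |y − 2|·|y + 2|.
Restrict δ ≤ 1. Then |y − 2| < 1 gives |y| < 3, so by the triangle inequality |y + 2| ≤ 3 + 2 = 5.
Hence |y^2 − 4| ≤ 5|y − 2|, which is < ϵ once |y − 2| < ϵ/5.
Take δ = min(1, ϵ/5). If 0 < |y − 2| < δ then both bounds hold and |y^2 − 4| ≤ 5|y − 2| < 5·(ϵ/5) = ϵ.

δ = min(1, ϵ/5)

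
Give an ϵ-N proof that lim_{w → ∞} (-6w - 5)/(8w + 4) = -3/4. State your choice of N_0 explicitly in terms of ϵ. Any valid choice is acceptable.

Fix ϵ > 0. We seek N_0 > 0 such that w > N_0 implies |(-6w - 5)/(8w + 4) + 3/4| < ϵ.
(-6w - 5)/(8w + 4) + 3/4 = (8(-6w - 5) − (-6)(8w + 4)) / (8(8w + 4)) = -16/(8(8w + 4)).
For w > 0 we have 8w + 4 > 8w, so |(-6w - 5)/(8w + 4) + 3/4| = 16/(8(8w + 4)) < 16/(8·8w) = (1/4)/w.
Thus |(-6w - 5)/(8w + 4) + 3/4| < ϵ whenever w > (1/4)/ϵ.
Take N_0 = (1/4)/ϵ. If w > N_0 then |(-6w - 5)/(8w + 4) + 3/4| < (1/4)/w < ϵ.

N_0 = (1/4)/ϵ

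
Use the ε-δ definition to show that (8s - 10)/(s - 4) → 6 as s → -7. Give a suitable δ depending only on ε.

Suppose ε > 0. We want δ > 0 with 0 < |s + 7| < δ ⇒ |(8s - 10)/(s - 4) − 6| < ε.
Combining over a common denominator, (8s - 10)/(s - 4) − 6 = [(8s - 10)·(-11) − (-66)·(s - 4)] / [(-11)·(s - 4)] = -22(s + 7) / ((-11)(s - 4)).
So |(8s - 10)/(s - 4) − 6| = 22|s + 7| / (11·|s − 4|).
Require δ ≤ 11/2, so |s − 4| ≥ |-11| − |s + 7| > 11 − 11/2 = 11/2.
Hence |(8s - 10)/(s - 4) − 6| < 22|s + 7|/(11·(11/2)) = (4/11)|s + 7|, which is < ε once |s + 7| < (11/4)ε.
Take δ = min(11/2, (11/4)ε). Then 0 < |s + 7| < δ forces both bounds, so |(8s - 10)/(s - 4) − 6| < ε.

δ = min(11/2, (11/4)ε)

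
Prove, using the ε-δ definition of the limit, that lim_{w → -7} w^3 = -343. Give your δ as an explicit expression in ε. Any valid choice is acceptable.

Let ε > 0 be given. We seek δ > 0 with 0 < |w + 7| < δ ⇒ |w^3 + 343| < ε.
Factor: w^3 + 343 = (w + 7)(w^2 - 7w + 49), so |w^3 + 343| = |w + 7|·|w^2 - 7w + 49|.
Impose δ ≤ 1 so that |w| < 8; then |w^2 - 7w + 49| ≤ 169.
Hence |w^3 + 343| ≤ 169|w + 7|, which is < ε once |w + 7| < ε/169.
Take δ = min(1, ε/169). If 0 < |w + 7| < δ then both bounds hold and |w^3 + 343| ≤ 169|w + 7| < 169·(ε/169) = ε.

δ = min(1, ε/169)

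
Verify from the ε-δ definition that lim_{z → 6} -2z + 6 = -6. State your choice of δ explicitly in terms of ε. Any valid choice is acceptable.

δ = ε/2

Suppose ε > 0. We need δ > 0 so that 0 < |z − 6| < δ implies |(-2z + 6) + 6| < ε.
Since (-2z + 6) + 6 = -2(z − 6), we have |(-2z + 6) + 6| = 2|z − 6|.
Thus it suffices that |z − 6| < ε/2.
Take δ = ε/2. If 0 < |z − 6| < δ then |(-2z + 6) + 6| = 2|z − 6| < 2·(ε/2) = ε.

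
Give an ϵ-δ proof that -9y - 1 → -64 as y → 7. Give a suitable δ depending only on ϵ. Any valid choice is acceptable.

Suppose ϵ > 0. We need δ > 0 so that 0 < |y − 7| < δ implies |(-9y - 1) + 64| < ϵ.
Since (-9y - 1) + 64 = -9(y − 7), we have |(-9y - 1) + 64| = 9|y − 7|.
Thus it suffices that |y − 7| < ϵ/9.
Take δ = ϵ/9. If 0 < |y − 7| < δ then |(-9y - 1) + 64| = 9|y − 7| < 9·(ϵ/9) = ϵ.

δ = ϵ/9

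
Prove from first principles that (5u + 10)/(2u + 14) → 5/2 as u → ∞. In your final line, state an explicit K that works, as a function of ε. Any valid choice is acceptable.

Let ε > 0 be given. We seek K > 0 such that u > K implies |(5u + 10)/(2u + 14) − (5/2)| < ε.
(5u + 10)/(2u + 14) − (5/2) = (2(5u + 10) − 5(2u + 14)) / (2(2u + 14)) = -50/(2(2u + 14)).
For u > 0 we have 2u + 14 > 2u, so |(5u + 10)/(2u + 14) − (5/2)| = 50/(2(2u + 14)) < 50/(2·2u) = (25/2)/u.
Thus |(5u + 10)/(2u + 14) − (5/2)| < ε whenever u > (25/2)/ε.
Take K = (25/2)/ε. If u > K then |(5u + 10)/(2u + 14) − (5/2)| < (25/2)/u < ε.

K = (25/2)/ε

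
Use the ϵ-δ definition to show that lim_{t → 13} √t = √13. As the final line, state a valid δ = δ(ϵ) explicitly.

Suppose ϵ > 0. We want δ > 0 such that 0 < |t − 13| < δ implies |√t − √13| < ϵ.
Multiplying by the conjugate, |√t − √13| = |t − 13|/(√t + √13).
Restrict δ ≤ 13 so that |t − 13| < 13 forces t > 0, and then √t + √13 > √13.
Hence |√t − √13| < |t − 13|/√13, which is < ϵ once |t − 13| < √13·ϵ.
Take δ = min(13, √13·ϵ). If 0 < |t − 13| < δ then t > 0 and |√t − √13| < |t − 13|/√13 < ϵ.

δ = min(13, √13·ϵ)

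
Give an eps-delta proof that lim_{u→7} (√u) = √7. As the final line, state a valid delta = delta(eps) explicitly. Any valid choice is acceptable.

delta = min(7, √7·eps)

Fix eps > 0. We want delta > 0 such that 0 < |u − 7| < delta implies |√u − √7| < eps.
Multiplying by the conjugate, |√u − √7| = |u − 7|/(√u + √7).
Restrict delta ≤ 7 so that |u − 7| < 7 forces u > 0, and then √u + √7 > √7.
Hence |√u − √7| < |u − 7|/√7, which is < eps once |u − 7| < √7·eps.
Take delta = min(7, √7·eps). If 0 < |u − 7| < delta then u > 0 and |√u − √7| < |u − 7|/√7 < eps.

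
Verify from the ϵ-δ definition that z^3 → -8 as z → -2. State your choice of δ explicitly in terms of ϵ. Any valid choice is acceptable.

Let ϵ > 0. We seek δ > 0 with 0 < |z + 2| < δ ⇒ |z^3 + 8| < ϵ.
Factor: z^3 + 8 = (z + 2)(z^2 - 2z + 4), so |z^3 + 8| = |z + 2|·|z^2 - 2z + 4|.
Impose δ ≤ 2 so that |z| < 4; then |z^2 - 2z + 4| ≤ 28.
Hence |z^3 + 8| ≤ 28|z + 2|, which is < ϵ once |z + 2| < ϵ/28.
Take δ = min(2, ϵ/28). If 0 < |z + 2| < δ then both bounds hold and |z^3 + 8| ≤ 28|z + 2| < 28·(ϵ/28) = ϵ.

δ = min(2, ϵ/28)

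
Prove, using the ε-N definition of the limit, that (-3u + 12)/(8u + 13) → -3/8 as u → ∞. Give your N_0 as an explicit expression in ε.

Let ε > 0. We seek N_0 > 0 such that u > N_0 implies |(-3u + 12)/(8u + 13) + 3/8| < ε.
(-3u + 12)/(8u + 13) + 3/8 = (8(-3u + 12) − (-3)(8u + 13)) / (8(8u + 13)) = 135/(8(8u + 13)).
For u > 0 we have 8u + 13 > 8u, so |(-3u + 12)/(8u + 13) + 3/8| = 135/(8(8u + 13)) < 135/(8·8u) = (135/64)/u.
Thus |(-3u + 12)/(8u + 13) + 3/8| < ε whenever u > (135/64)/ε.
Take N_0 = (135/64)/ε. If u > N_0 then |(-3u + 12)/(8u + 13) + 3/8| < (135/64)/u < ε.

N_0 = (135/64)/ε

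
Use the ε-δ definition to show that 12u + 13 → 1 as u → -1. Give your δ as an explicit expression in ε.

δ = ε/12

Let ε > 0 be given. We need δ > 0 so that 0 < |u + 1| < δ implies |(12u + 13) − 1| < ε.
|(12u + 13) − 1| = |12u + 12| = 12|u + 1|.
So 12|u + 1| < ε exactly when |u + 1| < ε/12.
Take δ = ε/12. If 0 < |u + 1| < δ then |(12u + 13) − 1| = 12|u + 1| < 12·(ε/12) = ε.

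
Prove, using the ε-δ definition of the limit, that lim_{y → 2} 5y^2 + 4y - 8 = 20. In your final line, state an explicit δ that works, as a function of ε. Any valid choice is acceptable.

Fix ε > 0. We want δ > 0 such that 0 < |y − 2| < δ implies |(5y^2 + 4y - 8) − 20| < ε.
(5y^2 + 4y - 8) − 20 = 5y^2 + 4y - 28 = (y − 2)(5y + 14).
So |(5y^2 + 4y - 8) − 20| = |y − 2|·|5y + 14|.
Require δ ≤ 1. Then |y − 2| < 1 gives |y| < 3, and by the triangle inequality |5y + 14| ≤ 5·3 + 14 = 29.
Hence |(5y^2 + 4y - 8) − 20| ≤ 29|y − 2| < ε provided |y − 2| < ε/29.
Choosing δ = min(1, ε/29) ensures both conditions, hence |(5y^2 + 4y - 8) − 20| < ε.

δ = min(1, ε/29)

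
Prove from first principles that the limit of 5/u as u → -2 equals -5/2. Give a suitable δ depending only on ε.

Suppose ε > 0. We seek δ > 0 such that 0 < |u + 2| < δ implies |5/u + 5/2| < ε.
|5/u + 5/2| = 5·|-2 − u|/(2·|u|) = 5|u + 2|/(2|u|).
Require δ ≤ 1 so that |u| > 2 − 1 = 1, hence 2|u| > 2.
Then |5/u + 5/2| < 5|u + 2|/2, which is < ε when |u + 2| < (2/5)ε.
Take δ = min(1, (2/5)ε). Then 0 < |u + 2| < δ gives both |u + 2| < 1 and |u + 2| < (2/5)ε, so |5/u + 5/2| < ε.

δ = min(1, (2/5)ε)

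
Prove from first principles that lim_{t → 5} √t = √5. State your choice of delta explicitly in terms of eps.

delta = min(5, √5·eps)

Suppose eps > 0. We want delta > 0 such that 0 < |t − 5| < delta implies |√t − √5| < eps.
Multiplying by the conjugate, |√t − √5| = |t − 5|/(√t + √5).
Restrict delta ≤ 5 so that |t − 5| < 5 forces t > 0, and then √t + √5 > √5.
Hence |√t − √5| < |t − 5|/√5, which is < eps once |t − 5| < √5·eps.
Take delta = min(5, √5·eps). If 0 < |t − 5| < delta then t > 0 and |√t − √5| < |t − 5|/√5 < eps.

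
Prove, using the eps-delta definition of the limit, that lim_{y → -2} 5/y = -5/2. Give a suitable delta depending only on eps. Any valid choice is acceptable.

delta = min(1, (2/5)eps)

Let eps > 0. We seek delta > 0 such that 0 < |y + 2| < delta implies |5/y + 5/2| < eps.
|5/y + 5/2| = 5·|-2 − y|/(2·|y|) = 5|y + 2|/(2|y|).
Restrict delta ≤ 1. Then |y + 2| < 1 gives |y| > 1, so 2|y| > 2.
Then |5/y + 5/2| < 5|y + 2|/2, which is < eps when |y + 2| < (2/5)eps.
Take delta = min(1, (2/5)eps). Then 0 < |y + 2| < delta gives both |y + 2| < 1 and |y + 2| < (2/5)eps, so |5/y + 5/2| < eps.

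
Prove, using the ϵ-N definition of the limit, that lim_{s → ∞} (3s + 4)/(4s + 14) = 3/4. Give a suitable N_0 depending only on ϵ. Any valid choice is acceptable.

N_0 = (13/8)/ϵ

Let ϵ > 0 be given. We seek N_0 > 0 such that s > N_0 implies |(3s + 4)/(4s + 14) − (3/4)| < ϵ.
(3s + 4)/(4s + 14) − (3/4) = (4(3s + 4) − 3(4s + 14)) / (4(4s + 14)) = -26/(4(4s + 14)).
For s > 0 we have 4s + 14 > 4s, so |(3s + 4)/(4s + 14) − (3/4)| = 26/(4(4s + 14)) < 26/(4·4s) = (13/8)/s.
Thus |(3s + 4)/(4s + 14) − (3/4)| < ϵ whenever s > (13/8)/ϵ.
Take N_0 = (13/8)/ϵ. If s > N_0 then |(3s + 4)/(4s + 14) − (3/4)| < (13/8)/s < ϵ.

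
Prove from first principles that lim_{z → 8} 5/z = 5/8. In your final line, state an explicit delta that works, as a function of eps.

Let eps > 0 be given. We seek delta > 0 such that 0 < |z − 8| < delta implies |5/z − (5/8)| < eps.
|5/z − (5/8)| = 5·|8 − z|/(8·|z|) = 5|z − 8|/(8|z|).
Require delta ≤ 4 so that |z| > 8 − 4 = 4, hence 8|z| > 32.
Then |5/z − (5/8)| < 5|z − 8|/32, which is < eps when |z − 8| < (32/5)eps.
Take delta = min(4, (32/5)eps). Then 0 < |z − 8| < delta gives both |z − 8| < 4 and |z − 8| < (32/5)eps, so |5/z − (5/8)| < eps.

delta = min(4, (32/5)eps)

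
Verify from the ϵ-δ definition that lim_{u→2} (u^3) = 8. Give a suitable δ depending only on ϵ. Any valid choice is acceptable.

Let ϵ > 0. We seek δ > 0 with 0 < |u − 2| < δ ⇒ |u^3 − 8| < ϵ.
Factor: u^3 − 8 = (u − 2)(u^2 + 2u + 4), so |u^3 − 8| = |u − 2|·|u^2 + 2u + 4|.
Impose δ ≤ 1 so that |u| < 3; then |u^2 + 2u + 4| ≤ 19.
Hence |u^3 − 8| ≤ 19|u − 2|, which is < ϵ once |u − 2| < ϵ/19.
Take δ = min(1, ϵ/19). If 0 < |u − 2| < δ then both bounds hold and |u^3 − 8| ≤ 19|u − 2| < 19·(ϵ/19) = ϵ.

δ = min(1, ϵ/19)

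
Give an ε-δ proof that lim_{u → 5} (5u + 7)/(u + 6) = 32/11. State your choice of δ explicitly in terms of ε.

Suppose ε > 0. We want δ > 0 with 0 < |u − 5| < δ ⇒ |(5u + 7)/(u + 6) − (32/11)| < ε.
Combining over a common denominator, (5u + 7)/(u + 6) − (32/11) = [(5u + 7)·11 − 32·(u + 6)] / [11·(u + 6)] = 23(u − 5) / (11(u + 6)).
So |(5u + 7)/(u + 6) − (32/11)| = 23|u − 5| / (11·|u + 6|).
Restrict δ ≤ 11/2. Then |u − 5| < 11/2 gives |u + 6| = |(u − 5) + 11| ≥ 11 − 11/2 = 11/2.
Hence |(5u + 7)/(u + 6) − (32/11)| < 23|u − 5|/(11·(11/2)) = (46/121)|u − 5|, which is < ε once |u − 5| < (121/46)ε.
Take δ = min(11/2, (121/46)ε). Then 0 < |u − 5| < δ forces both bounds, so |(5u + 7)/(u + 6) − (32/11)| < ε.

δ = min(11/2, (121/46)ε)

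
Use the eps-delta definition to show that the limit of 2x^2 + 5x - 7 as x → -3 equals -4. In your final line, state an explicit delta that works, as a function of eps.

delta = min(1, eps/9)

Let eps > 0. We want delta > 0 such that 0 < |x + 3| < delta implies |(2x^2 + 5x - 7) + 4| < eps.
(2x^2 + 5x - 7) + 4 = 2x^2 + 5x - 3 = (x + 3)(2x - 1).
So |(2x^2 + 5x - 7) + 4| = |x + 3|·|2x - 1|.
Assume first that |x + 3| < 1, so |x| < 4. Then |2x - 1| ≤ 2·4 + 1 = 9.
Hence |(2x^2 + 5x - 7) + 4| ≤ 9|x + 3| < eps provided |x + 3| < eps/9.
Take delta = min(1, eps/9). Then 0 < |x + 3| < delta gives both |x + 3| < 1 and |x + 3| < eps/9, so |(2x^2 + 5x - 7) + 4| < eps.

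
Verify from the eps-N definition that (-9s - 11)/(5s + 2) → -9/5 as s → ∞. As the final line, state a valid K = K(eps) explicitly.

Fix eps > 0. We seek K > 0 such that s > K implies |(-9s - 11)/(5s + 2) + 9/5| < eps.
(-9s - 11)/(5s + 2) + 9/5 = (5(-9s - 11) − (-9)(5s + 2)) / (5(5s + 2)) = -37/(5(5s + 2)).
For s > 0 we have 5s + 2 > 5s, so |(-9s - 11)/(5s + 2) + 9/5| = 37/(5(5s + 2)) < 37/(5·5s) = (37/25)/s.
Thus |(-9s - 11)/(5s + 2) + 9/5| < eps whenever s > (37/25)/eps.
Take K = (37/25)/eps. If s > K then |(-9s - 11)/(5s + 2) + 9/5| < (37/25)/s < eps.

K = (37/25)/eps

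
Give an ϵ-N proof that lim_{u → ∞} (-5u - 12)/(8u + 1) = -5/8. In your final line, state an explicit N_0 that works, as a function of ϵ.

Suppose ϵ > 0. We seek N_0 > 0 such that u > N_0 implies |(-5u - 12)/(8u + 1) + 5/8| < ϵ.
(-5u - 12)/(8u + 1) + 5/8 = (8(-5u - 12) − (-5)(8u + 1)) / (8(8u + 1)) = -91/(8(8u + 1)).
For u > 0 we have 8u + 1 > 8u, so |(-5u - 12)/(8u + 1) + 5/8| = 91/(8(8u + 1)) < 91/(8·8u) = (91/64)/u.
Thus |(-5u - 12)/(8u + 1) + 5/8| < ϵ whenever u > (91/64)/ϵ.
Take N_0 = (91/64)/ϵ. If u > N_0 then |(-5u - 12)/(8u + 1) + 5/8| < (91/64)/u < ϵ.

N_0 = (91/64)/ϵ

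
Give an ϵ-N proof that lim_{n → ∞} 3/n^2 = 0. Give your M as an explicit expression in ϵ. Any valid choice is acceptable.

M = (3/ϵ)^{1/2}

Fix ϵ > 0. For n ≥ 1, |3/n^2 − 0| = 3/n^2.
3/n^2 < ϵ ⇔ n^2 > 3/ϵ ⇔ n > (3/ϵ)^{1/2}.
Take M = (3/ϵ)^{1/2}. Then n > M implies 3/n^2 < ϵ.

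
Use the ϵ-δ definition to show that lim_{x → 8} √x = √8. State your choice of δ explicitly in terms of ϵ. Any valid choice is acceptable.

Fix ϵ > 0. We want δ > 0 such that 0 < |x − 8| < δ implies |√x − √8| < ϵ.
Multiplying by the conjugate, |√x − √8| = |x − 8|/(√x + √8).
Restrict δ ≤ 8 so that |x − 8| < 8 forces x > 0, and then √x + √8 > √8.
Hence |√x − √8| < |x − 8|/√8, which is < ϵ once |x − 8| < √8·ϵ.
Take δ = min(8, √8·ϵ). If 0 < |x − 8| < δ then x > 0 and |√x − √8| < |x − 8|/√8 < ϵ.

δ = min(8, √8·ϵ)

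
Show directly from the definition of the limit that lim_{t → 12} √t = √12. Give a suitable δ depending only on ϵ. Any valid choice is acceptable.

δ = min(12, √12·ϵ)

Let ϵ > 0 be given. We want δ > 0 such that 0 < |t − 12| < δ implies |√t − √12| < ϵ.
Multiplying by the conjugate, |√t − √12| = |t − 12|/(√t + √12).
Restrict δ ≤ 12 so that |t − 12| < 12 forces t > 0, and then √t + √12 > √12.
Hence |√t − √12| < |t − 12|/√12, which is < ϵ once |t − 12| < √12·ϵ.
Take δ = min(12, √12·ϵ). If 0 < |t − 12| < δ then t > 0 and |√t − √12| < |t − 12|/√12 < ϵ.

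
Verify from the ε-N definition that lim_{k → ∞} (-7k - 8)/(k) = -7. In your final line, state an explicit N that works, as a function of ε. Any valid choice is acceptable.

N = 8/ε

Suppose ε > 0. For k ≥ 1, |(-7k - 8)/(k) + 7| = |-8|/((k)) = 8/((k)).
Since k ≥ k for k ≥ 1, this is ≤ 8/(k) = 8/k.
So |(-7k - 8)/(k) + 7| < ε whenever k > 8/ε.
Take N = 8/ε. If k > N then |(-7k - 8)/(k) + 7| ≤ 8/k < ε.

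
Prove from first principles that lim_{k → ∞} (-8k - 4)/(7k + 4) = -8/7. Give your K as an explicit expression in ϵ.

K = (4/49)/ϵ

Fix ϵ > 0. For k ≥ 1, |(-8k - 4)/(7k + 4) + 8/7| = |4|/(7(7k + 4)) = 4/(7(7k + 4)).
Since 7k + 4 ≥ 7k for k ≥ 1, this is ≤ 4/(7·7k) = (4/49)/k.
So |(-8k - 4)/(7k + 4) + 8/7| < ϵ whenever k > (4/49)/ϵ.
Take K = (4/49)/ϵ. If k > K then |(-8k - 4)/(7k + 4) + 8/7| ≤ (4/49)/k < ϵ.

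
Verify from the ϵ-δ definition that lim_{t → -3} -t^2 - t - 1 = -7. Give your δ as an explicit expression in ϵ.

δ = min(1, ϵ/6)

Suppose ϵ > 0. We want δ > 0 such that 0 < |t + 3| < δ implies |(-t^2 - t - 1) + 7| < ϵ.
(-t^2 - t - 1) + 7 = -t^2 - t + 6 = (t + 3)(-t + 2).
So |(-t^2 - t - 1) + 7| = |t + 3|·|-t + 2|.
Assume first that |t + 3| < 1, so |t| < 4. Then |-t + 2| ≤ 4 + 2 = 6.
Hence |(-t^2 - t - 1) + 7| ≤ 6|t + 3| < ϵ provided |t + 3| < ϵ/6.
Take δ = min(1, ϵ/6). Then 0 < |t + 3| < δ gives both |t + 3| < 1 and |t + 3| < ϵ/6, so |(-t^2 - t - 1) + 7| < ϵ.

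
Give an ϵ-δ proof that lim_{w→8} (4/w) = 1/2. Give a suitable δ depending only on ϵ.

δ = min(4, 8ϵ)

Fix ϵ > 0. We seek δ > 0 such that 0 < |w − 8| < δ implies |4/w − (1/2)| < ϵ.
|4/w − (1/2)| = 4·|8 − w|/(8·|w|) = 4|w − 8|/(8|w|).
Require δ ≤ 4 so that |w| > 8 − 4 = 4, hence 8|w| > 32.
Then |4/w − (1/2)| < 4|w − 8|/32, which is < ϵ when |w − 8| < 8ϵ.
Take δ = min(4, 8ϵ). Then 0 < |w − 8| < δ gives both |w − 8| < 4 and |w − 8| < 8ϵ, so |4/w − (1/2)| < ϵ.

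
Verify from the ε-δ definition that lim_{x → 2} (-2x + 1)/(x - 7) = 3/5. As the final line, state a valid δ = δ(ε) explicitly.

δ = min(5/2, (25/26)ε)

Let ε > 0 be given. We want δ > 0 with 0 < |x − 2| < δ ⇒ |(-2x + 1)/(x - 7) − (3/5)| < ε.
Combining over a common denominator, (-2x + 1)/(x - 7) − (3/5) = [(-2x + 1)·(-5) − (-3)·(x - 7)] / [(-5)·(x - 7)] = 13(x − 2) / ((-5)(x - 7)).
So |(-2x + 1)/(x - 7) − (3/5)| = 13|x − 2| / (5·|x − 7|).
Require δ ≤ 5/2, so |x − 7| ≥ |-5| − |x − 2| > 5 − 5/2 = 5/2.
Hence |(-2x + 1)/(x - 7) − (3/5)| < 13|x − 2|/(5·(5/2)) = (26/25)|x − 2|, which is < ε once |x − 2| < (25/26)ε.
Take δ = min(5/2, (25/26)ε). Then 0 < |x − 2| < δ forces both bounds, so |(-2x + 1)/(x - 7) − (3/5)| < ε.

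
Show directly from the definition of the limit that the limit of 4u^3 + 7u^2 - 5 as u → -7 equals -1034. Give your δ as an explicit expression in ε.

Let ε > 0 be given. We want δ > 0 such that 0 < |u + 7| < δ implies |(4u^3 + 7u^2 - 5) + 1034| < ε.
(4u^3 + 7u^2 - 5) + 1034 = 4u^3 + 7u^2 + 1029 = (u + 7)(4u^2 - 21u + 147).
So |(4u^3 + 7u^2 - 5) + 1034| = |u + 7|·|4u^2 - 21u + 147|.
Require δ ≤ 1. Then |u + 7| < 1 gives |u| < 8, and by the triangle inequality |4u^2 - 21u + 147| ≤ 4·8^2 + 21·8 + 147 = 571.
Hence |(4u^3 + 7u^2 - 5) + 1034| ≤ 571|u + 7| < ε provided |u + 7| < ε/571.
Take δ = min(1, ε/571). Then 0 < |u + 7| < δ gives both |u + 7| < 1 and |u + 7| < ε/571, so |(4u^3 + 7u^2 - 5) + 1034| < ε.

δ = min(1, ε/571)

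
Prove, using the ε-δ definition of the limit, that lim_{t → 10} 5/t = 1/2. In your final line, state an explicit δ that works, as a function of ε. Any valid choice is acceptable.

Let ε > 0. We seek δ > 0 such that 0 < |t − 10| < δ implies |5/t − (1/2)| < ε.
|5/t − (1/2)| = 5·|10 − t|/(10·|t|) = 5|t − 10|/(10|t|).
Require δ ≤ 5 so that |t| > 10 − 5 = 5, hence 10|t| > 50.
Then |5/t − (1/2)| < 5|t − 10|/50, which is < ε when |t − 10| < 10ε.
Take δ = min(5, 10ε). Then 0 < |t − 10| < δ gives both |t − 10| < 5 and |t − 10| < 10ε, so |5/t − (1/2)| < ε.

δ = min(5, 10ε)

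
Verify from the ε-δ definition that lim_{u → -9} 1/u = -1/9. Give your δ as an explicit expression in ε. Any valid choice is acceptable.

Let ε > 0 be given. We seek δ > 0 such that 0 < |u + 9| < δ implies |1/u + 1/9| < ε.
|1/u + 1/9| = |-9 − u|/(9·|u|) = |u + 9|/(9|u|).
Restrict δ ≤ 9/2. Then |u + 9| < 9/2 gives |u| > 9/2, so 9|u| > 81/2.
Then |1/u + 1/9| < |u + 9|/(81/2), which is < ε when |u + 9| < (81/2)ε.
Take δ = min(9/2, (81/2)ε). Then 0 < |u + 9| < δ gives both |u + 9| < 9/2 and |u + 9| < (81/2)ε, so |1/u + 1/9| < ε.

δ = min(9/2, (81/2)ε)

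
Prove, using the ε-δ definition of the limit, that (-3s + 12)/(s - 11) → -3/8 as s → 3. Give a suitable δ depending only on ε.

Suppose ε > 0. We want δ > 0 with 0 < |s − 3| < δ ⇒ |(-3s + 12)/(s - 11) + 3/8| < ε.
Combining over a common denominator, (-3s + 12)/(s - 11) + 3/8 = [(-3s + 12)·(-8) − 3·(s - 11)] / [(-8)·(s - 11)] = 21(s − 3) / ((-8)(s - 11)).
So |(-3s + 12)/(s - 11) + 3/8| = 21|s − 3| / (8·|s − 11|).
Require δ ≤ 4, so |s − 11| ≥ |-8| − |s − 3| > 8 − 4 = 4.
Hence |(-3s + 12)/(s - 11) + 3/8| < 21|s − 3|/(8·4) = (21/32)|s − 3|, which is < ε once |s − 3| < (32/21)ε.
Take δ = min(4, (32/21)ε). Then 0 < |s − 3| < δ forces both bounds, so |(-3s + 12)/(s - 11) + 3/8| < ε.

δ = min(4, (32/21)ε)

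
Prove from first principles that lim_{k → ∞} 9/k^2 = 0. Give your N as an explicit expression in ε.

Suppose ε > 0. For k ≥ 1, |9/k^2 − 0| = 9/k^2.
9/k^2 < ε ⇔ k^2 > 9/ε ⇔ k > (9/ε)^{1/2}.
Take N = (9/ε)^{1/2}. Then k > N implies 9/k^2 < ε.

N = (9/ε)^{1/2}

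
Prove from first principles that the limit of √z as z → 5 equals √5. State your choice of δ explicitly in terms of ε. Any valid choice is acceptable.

δ = min(5, √5·ε)

Fix ε > 0. We want δ > 0 such that 0 < |z − 5| < δ implies |√z − √5| < ε.
Rationalise: √z − √5 = (z − 5)/(√z + √5), so |√z − √5| = |z − 5|/(√z + √5).
Restrict δ ≤ 5 so that |z − 5| < 5 forces z > 0, and then √z + √5 > √5.
Hence |√z − √5| < |z − 5|/√5, which is < ε once |z − 5| < √5·ε.
Take δ = min(5, √5·ε). If 0 < |z − 5| < δ then z > 0 and |√z − √5| < |z − 5|/√5 < ε.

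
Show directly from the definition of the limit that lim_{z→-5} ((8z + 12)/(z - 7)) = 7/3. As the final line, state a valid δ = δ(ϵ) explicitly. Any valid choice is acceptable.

Fix ϵ > 0. We want δ > 0 with 0 < |z + 5| < δ ⇒ |(8z + 12)/(z - 7) − (7/3)| < ϵ.
Combining over a common denominator, (8z + 12)/(z - 7) − (7/3) = [(8z + 12)·(-12) − (-28)·(z - 7)] / [(-12)·(z - 7)] = -68(z + 5) / ((-12)(z - 7)).
So |(8z + 12)/(z - 7) − (7/3)| = 68|z + 5| / (12·|z − 7|).
Require δ ≤ 6, so |z − 7| ≥ |-12| − |z + 5| > 12 − 6 = 6.
Hence |(8z + 12)/(z - 7) − (7/3)| < 68|z + 5|/(12·6) = (17/18)|z + 5|, which is < ϵ once |z + 5| < (18/17)ϵ.
Take δ = min(6, (18/17)ϵ). Then 0 < |z + 5| < δ forces both bounds, so |(8z + 12)/(z - 7) − (7/3)| < ϵ.

δ = min(6, (18/17)ϵ)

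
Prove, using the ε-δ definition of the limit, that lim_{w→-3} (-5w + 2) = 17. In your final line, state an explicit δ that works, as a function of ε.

δ = ε/5

Suppose ε > 0. We need δ > 0 so that 0 < |w + 3| < δ implies |(-5w + 2) − 17| < ε.
Since (-5w + 2) − 17 = -5(w + 3), we have |(-5w + 2) − 17| = 5|w + 3|.
Thus it suffices that |w + 3| < ε/5.
Choosing δ = ε/5 gives |(-5w + 2) − 17| = 5|w + 3| < ε whenever |w + 3| < δ.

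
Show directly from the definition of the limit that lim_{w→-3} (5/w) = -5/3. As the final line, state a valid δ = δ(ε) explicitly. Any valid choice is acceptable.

δ = min(3/2, (9/10)ε)

Suppose ε > 0. We seek δ > 0 such that 0 < |w + 3| < δ implies |5/w + 5/3| < ε.
|5/w + 5/3| = 5·|-3 − w|/(3·|w|) = 5|w + 3|/(3|w|).
Require δ ≤ 3/2 so that |w| > 3 − 3/2 = 3/2, hence 3|w| > 9/2.
Then |5/w + 5/3| < 5|w + 3|/(9/2), which is < ε when |w + 3| < (9/10)ε.
Take δ = min(3/2, (9/10)ε). Then 0 < |w + 3| < δ gives both |w + 3| < 3/2 and |w + 3| < (9/10)ε, so |5/w + 5/3| < ε.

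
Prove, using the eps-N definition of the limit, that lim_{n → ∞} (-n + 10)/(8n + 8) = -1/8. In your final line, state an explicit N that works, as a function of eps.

Suppose eps > 0. For n ≥ 1, |(-n + 10)/(8n + 8) + 1/8| = |88|/(8(8n + 8)) = 88/(8(8n + 8)).
Since 8n + 8 ≥ 8n for n ≥ 1, this is ≤ 88/(8·8n) = (11/8)/n.
So |(-n + 10)/(8n + 8) + 1/8| < eps whenever n > (11/8)/eps.
Take N = (11/8)/eps. If n > N then |(-n + 10)/(8n + 8) + 1/8| ≤ (11/8)/n < eps.

N = (11/8)/eps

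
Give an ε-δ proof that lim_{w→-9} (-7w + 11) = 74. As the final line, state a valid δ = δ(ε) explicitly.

Let ε > 0. We need δ > 0 so that 0 < |w + 9| < δ implies |(-7w + 11) − 74| < ε.
|(-7w + 11) − 74| = |-7w - 63| = 7|w + 9|.
Thus it suffices that |w + 9| < ε/7.
Choosing δ = ε/7 gives |(-7w + 11) − 74| = 7|w + 9| < ε whenever |w + 9| < δ.

δ = ε/7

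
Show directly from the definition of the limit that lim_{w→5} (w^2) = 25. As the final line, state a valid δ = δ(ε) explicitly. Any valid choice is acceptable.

δ = min(2, ε/12)

Fix ε > 0. We seek δ > 0 with 0 < |w − 5| < δ ⇒ |w^2 − 25| < ε.
Factor: w^2 − 25 = (w − 5)(w + 5), so |w^2 − 25| = |w − 5|·|w + 5|.
Impose δ ≤ 2 so that |w| < 7; then |w + 5| ≤ 12.
Hence |w^2 − 25| ≤ 12|w − 5|, which is < ε once |w − 5| < ε/12.
Take δ = min(2, ε/12). If 0 < |w − 5| < δ then both bounds hold and |w^2 − 25| ≤ 12|w − 5| < 12·(ε/12) = ε.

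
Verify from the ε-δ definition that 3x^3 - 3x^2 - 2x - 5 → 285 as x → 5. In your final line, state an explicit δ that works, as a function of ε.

Let ε > 0 be given. We want δ > 0 such that 0 < |x − 5| < δ implies |(3x^3 - 3x^2 - 2x - 5) − 285| < ε.
(3x^3 - 3x^2 - 2x - 5) − 285 = 3x^3 - 3x^2 - 2x - 290 = (x − 5)(3x^2 + 12x + 58).
So |(3x^3 - 3x^2 - 2x - 5) − 285| = |x − 5|·|3x^2 + 12x + 58|.
Assume first that |x − 5| < 1, so |x| < 6. Then |3x^2 + 12x + 58| ≤ 3·6^2 + 12·6 + 58 = 238.
Hence |(3x^3 - 3x^2 - 2x - 5) − 285| ≤ 238|x − 5| < ε provided |x − 5| < ε/238.
Take δ = min(1, ε/238). Then 0 < |x − 5| < δ gives both |x − 5| < 1 and |x − 5| < ε/238, so |(3x^3 - 3x^2 - 2x - 5) − 285| < ε.

δ = min(1, ε/238)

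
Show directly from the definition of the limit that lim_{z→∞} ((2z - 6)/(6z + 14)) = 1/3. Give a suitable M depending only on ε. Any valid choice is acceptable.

M = (16/9)/ε

Let ε > 0. We seek M > 0 such that z > M implies |(2z - 6)/(6z + 14) − (1/3)| < ε.
(2z - 6)/(6z + 14) − (1/3) = (6(2z - 6) − 2(6z + 14)) / (6(6z + 14)) = -64/(6(6z + 14)).
For z > 0 we have 6z + 14 > 6z, so |(2z - 6)/(6z + 14) − (1/3)| = 64/(6(6z + 14)) < 64/(6·6z) = (16/9)/z.
Thus |(2z - 6)/(6z + 14) − (1/3)| < ε whenever z > (16/9)/ε.
Take M = (16/9)/ε. If z > M then |(2z - 6)/(6z + 14) − (1/3)| < (16/9)/z < ε.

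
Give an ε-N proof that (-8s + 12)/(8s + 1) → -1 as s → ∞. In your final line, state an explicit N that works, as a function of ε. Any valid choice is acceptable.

N = (13/8)/ε

Let ε > 0. We seek N > 0 such that s > N implies |(-8s + 12)/(8s + 1) + 1| < ε.
(-8s + 12)/(8s + 1) + 1 = (8(-8s + 12) − (-8)(8s + 1)) / (8(8s + 1)) = 104/(8(8s + 1)).
For s > 0 we have 8s + 1 > 8s, so |(-8s + 12)/(8s + 1) + 1| = 104/(8(8s + 1)) < 104/(8·8s) = (13/8)/s.
Thus |(-8s + 12)/(8s + 1) + 1| < ε whenever s > (13/8)/ε.
Take N = (13/8)/ε. If s > N then |(-8s + 12)/(8s + 1) + 1| < (13/8)/s < ε.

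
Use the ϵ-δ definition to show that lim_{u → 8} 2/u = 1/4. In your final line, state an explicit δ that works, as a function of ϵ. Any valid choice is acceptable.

Let ϵ > 0. We seek δ > 0 such that 0 < |u − 8| < δ implies |2/u − (1/4)| < ϵ.
|2/u − (1/4)| = 2·|8 − u|/(8·|u|) = 2|u − 8|/(8|u|).
Restrict δ ≤ 4. Then |u − 8| < 4 gives |u| > 4, so 8|u| > 32.
Then |2/u − (1/4)| < 2|u − 8|/32, which is < ϵ when |u − 8| < 16ϵ.
Take δ = min(4, 16ϵ). Then 0 < |u − 8| < δ gives both |u − 8| < 4 and |u − 8| < 16ϵ, so |2/u − (1/4)| < ϵ.

δ = min(4, 16ϵ)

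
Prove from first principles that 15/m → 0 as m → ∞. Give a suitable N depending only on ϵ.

N = 15/ϵ

Fix ϵ > 0. For m ≥ 1, |15/m − 0| = 15/(m) ≤ 15/m.
We need 15/m < ϵ, i.e. m > 15/ϵ.
Take N = 15/ϵ. If m > N then |15/m| ≤ 15/m < ϵ.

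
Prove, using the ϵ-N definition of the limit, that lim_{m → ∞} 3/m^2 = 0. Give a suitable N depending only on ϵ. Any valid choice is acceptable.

N = (3/ϵ)^{1/2}

Let ϵ > 0 be given. For m ≥ 1, |3/m^2 − 0| = 3/m^2.
3/m^2 < ϵ ⇔ m^2 > 3/ϵ ⇔ m > (3/ϵ)^{1/2}.
Take N = (3/ϵ)^{1/2}. Then m > N implies 3/m^2 < ϵ.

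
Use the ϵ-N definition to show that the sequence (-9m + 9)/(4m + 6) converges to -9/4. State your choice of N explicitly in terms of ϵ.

Fix ϵ > 0. For m ≥ 1, |(-9m + 9)/(4m + 6) + 9/4| = |90|/(4(4m + 6)) = 90/(4(4m + 6)).
Since 4m + 6 ≥ 4m for m ≥ 1, this is ≤ 90/(4·4m) = (45/8)/m.
So |(-9m + 9)/(4m + 6) + 9/4| < ϵ whenever m > (45/8)/ϵ.
Take N = (45/8)/ϵ. If m > N then |(-9m + 9)/(4m + 6) + 9/4| ≤ (45/8)/m < ϵ.

N = (45/8)/ϵ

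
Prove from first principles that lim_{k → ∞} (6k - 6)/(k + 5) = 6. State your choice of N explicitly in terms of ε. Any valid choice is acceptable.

Fix ε > 0. For k ≥ 1, |(6k - 6)/(k + 5) − 6| = |-36|/((k + 5)) = 36/((k + 5)).
Since k + 5 ≥ k for k ≥ 1, this is ≤ 36/(k) = 36/k.
So |(6k - 6)/(k + 5) − 6| < ε whenever k > 36/ε.
Take N = 36/ε. If k > N then |(6k - 6)/(k + 5) − 6| ≤ 36/k < ε.

N = 36/ε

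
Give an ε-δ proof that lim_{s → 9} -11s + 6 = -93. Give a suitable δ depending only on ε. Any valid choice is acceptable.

Suppose ε > 0. We need δ > 0 so that 0 < |s − 9| < δ implies |(-11s + 6) + 93| < ε.
|(-11s + 6) + 93| = |-11s + 99| = 11|s − 9|.
Thus it suffices that |s − 9| < ε/11.
Choosing δ = ε/11 gives |(-11s + 6) + 93| = 11|s − 9| < ε whenever |s − 9| < δ.

δ = ε/11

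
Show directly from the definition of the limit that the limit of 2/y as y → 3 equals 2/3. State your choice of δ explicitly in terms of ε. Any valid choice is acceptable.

Let ε > 0 be given. We seek δ > 0 such that 0 < |y − 3| < δ implies |2/y − (2/3)| < ε.
|2/y − (2/3)| = 2·|3 − y|/(3·|y|) = 2|y − 3|/(3|y|).
Require δ ≤ 3/2 so that |y| > 3 − 3/2 = 3/2, hence 3|y| > 9/2.
Then |2/y − (2/3)| < 2|y − 3|/(9/2), which is < ε when |y − 3| < (9/4)ε.
Take δ = min(3/2, (9/4)ε). Then 0 < |y − 3| < δ gives both |y − 3| < 3/2 and |y − 3| < (9/4)ε, so |2/y − (2/3)| < ε.

δ = min(3/2, (9/4)ε)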